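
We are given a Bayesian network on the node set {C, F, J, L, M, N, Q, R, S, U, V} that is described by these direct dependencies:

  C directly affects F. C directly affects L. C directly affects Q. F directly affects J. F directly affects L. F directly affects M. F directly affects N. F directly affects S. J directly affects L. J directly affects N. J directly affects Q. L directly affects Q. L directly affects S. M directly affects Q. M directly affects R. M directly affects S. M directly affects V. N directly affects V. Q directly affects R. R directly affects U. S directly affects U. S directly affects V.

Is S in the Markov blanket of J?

No

A node's Markov blanket = Pa ∪ Ch ∪ (parents of Ch other than the node itself).
J has parent F.
Ch(J) = {L, N, Q}.
Other parents of J's children:
  parents(L) \ {J} = {C, F}.
  N also has parent F.
  Q also has parents C, L, M.
MB(J) = {C, F, L, M, N, Q}; S is not in this set.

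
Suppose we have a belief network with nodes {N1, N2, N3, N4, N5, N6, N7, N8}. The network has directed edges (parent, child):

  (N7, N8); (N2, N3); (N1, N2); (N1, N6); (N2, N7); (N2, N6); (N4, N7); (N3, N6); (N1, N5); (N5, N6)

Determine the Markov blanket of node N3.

{N1, N2, N5, N6}

By definition, MB(N3) is built from N3's parents, N3's children, and the co-parents of N3.
Parents of N3: N2.
Children of N3: N6.
Parents of each child, excluding N3:
  parents(N6) \ {N3} = {N1, N2, N5}.
So the Markov blanket of N3 is {N1, N2, N5, N6}.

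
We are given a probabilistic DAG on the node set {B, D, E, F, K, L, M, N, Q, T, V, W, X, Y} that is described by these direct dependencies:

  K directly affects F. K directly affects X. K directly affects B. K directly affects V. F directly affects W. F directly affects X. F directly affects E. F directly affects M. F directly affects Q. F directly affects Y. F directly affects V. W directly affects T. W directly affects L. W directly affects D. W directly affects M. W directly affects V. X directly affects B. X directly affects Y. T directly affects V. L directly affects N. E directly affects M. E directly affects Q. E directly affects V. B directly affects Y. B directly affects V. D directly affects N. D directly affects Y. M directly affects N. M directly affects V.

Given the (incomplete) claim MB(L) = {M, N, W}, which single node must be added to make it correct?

D

The Markov blanket of a node is its parents, its children, and the other parents of its children.
Ch(L) = {N}.
L's parents: W.
Other parents of L's children:
  parents(N) \ {L} = {D, M}.
MB(L) = {D, M, N, W}.
Comparing with the claimed set, D is missing.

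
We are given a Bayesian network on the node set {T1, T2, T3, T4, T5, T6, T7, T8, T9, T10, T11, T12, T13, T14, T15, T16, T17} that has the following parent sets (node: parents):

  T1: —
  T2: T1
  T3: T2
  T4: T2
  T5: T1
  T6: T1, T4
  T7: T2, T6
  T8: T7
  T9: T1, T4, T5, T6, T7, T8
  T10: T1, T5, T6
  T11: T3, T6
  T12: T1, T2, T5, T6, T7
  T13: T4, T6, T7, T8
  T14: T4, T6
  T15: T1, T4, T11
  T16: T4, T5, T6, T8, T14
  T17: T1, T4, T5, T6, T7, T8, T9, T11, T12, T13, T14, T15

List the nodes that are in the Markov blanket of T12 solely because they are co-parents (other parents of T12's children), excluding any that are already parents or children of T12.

Children of T12: T17.
  T17: T1, T4, T5, T6, T7, T8, T9, T11, T13, T14, T15
Excluding nodes already adjacent to T12 (T1, T2, T5, T6, T7, T17), the co-parent-only contribution is {T4, T8, T9, T11, T13, T14, T15}.

{T4, T8, T9, T11, T13, T14, T15}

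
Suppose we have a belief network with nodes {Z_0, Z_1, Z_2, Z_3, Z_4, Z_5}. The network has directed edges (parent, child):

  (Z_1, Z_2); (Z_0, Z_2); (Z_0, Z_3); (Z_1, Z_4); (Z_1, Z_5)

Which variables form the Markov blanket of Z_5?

A node's Markov blanket = Pa ∪ Ch ∪ (parents of Ch other than the node itself).
Z_5 has parent Z_1.
Children of Z_5: none.
Z_5 has no children, so there are no co-parents.
Union: {Z_1} ∪ {} ∪ {} = {Z_1}.

{Z_1}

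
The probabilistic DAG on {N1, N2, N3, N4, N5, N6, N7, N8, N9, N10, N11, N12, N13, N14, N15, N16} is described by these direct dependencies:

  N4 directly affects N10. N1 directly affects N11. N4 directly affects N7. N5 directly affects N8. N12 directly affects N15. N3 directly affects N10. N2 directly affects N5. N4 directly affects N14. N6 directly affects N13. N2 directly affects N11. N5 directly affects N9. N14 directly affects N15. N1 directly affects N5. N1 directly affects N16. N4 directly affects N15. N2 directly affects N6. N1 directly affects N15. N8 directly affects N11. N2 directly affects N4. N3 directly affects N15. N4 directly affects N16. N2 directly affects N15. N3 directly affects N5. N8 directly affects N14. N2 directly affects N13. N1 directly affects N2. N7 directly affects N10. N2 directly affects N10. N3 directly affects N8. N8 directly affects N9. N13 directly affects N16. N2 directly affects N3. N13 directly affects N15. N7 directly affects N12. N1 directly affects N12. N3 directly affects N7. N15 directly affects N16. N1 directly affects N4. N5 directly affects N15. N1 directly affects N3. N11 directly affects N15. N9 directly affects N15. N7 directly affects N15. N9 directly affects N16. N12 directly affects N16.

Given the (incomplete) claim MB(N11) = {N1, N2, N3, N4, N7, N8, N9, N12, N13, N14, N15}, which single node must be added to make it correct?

The Markov blanket of a node is its parents, its children, and the other parents of its children.
Children of N11: N15.
Pa(N11) = {N1, N2, N8}.
Other parents of N11's children:
  N15: N1, N2, N3, N4, N5, N7, N9, N12, N13, N14
MB(N11) = {N1, N2, N3, N4, N5, N7, N8, N9, N12, N13, N14, N15}.
Comparing with the claimed set, N5 is missing.

N5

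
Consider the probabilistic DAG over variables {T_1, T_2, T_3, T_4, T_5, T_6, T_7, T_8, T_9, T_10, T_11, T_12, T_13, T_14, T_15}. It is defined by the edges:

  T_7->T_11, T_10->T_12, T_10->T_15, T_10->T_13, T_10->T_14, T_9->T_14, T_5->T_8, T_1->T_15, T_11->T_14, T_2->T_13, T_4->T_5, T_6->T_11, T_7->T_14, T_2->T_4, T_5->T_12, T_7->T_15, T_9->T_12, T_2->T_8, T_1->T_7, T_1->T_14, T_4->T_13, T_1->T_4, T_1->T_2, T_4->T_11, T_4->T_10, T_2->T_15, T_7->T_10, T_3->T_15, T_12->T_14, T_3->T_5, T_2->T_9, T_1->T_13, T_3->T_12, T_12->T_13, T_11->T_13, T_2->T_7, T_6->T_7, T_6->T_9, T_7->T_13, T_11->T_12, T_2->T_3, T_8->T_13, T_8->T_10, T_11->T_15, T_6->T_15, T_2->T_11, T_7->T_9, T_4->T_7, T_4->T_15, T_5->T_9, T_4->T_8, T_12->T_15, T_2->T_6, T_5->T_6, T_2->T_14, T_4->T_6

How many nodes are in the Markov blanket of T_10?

T_10 has children T_12, T_13, T_14, T_15.
Parents of T_10: T_4, T_7, T_8.
For each child, the remaining parents (spouses of T_10):
  T_12: T_3, T_5, T_9, T_11
  T_13: T_1, T_2, T_4, T_7, T_8, T_11, T_12
  T_14: T_1, T_2, T_7, T_9, T_11, T_12
  T_15: T_1, T_2, T_3, T_4, T_6, T_7, T_11, T_12
MB(T_10) = {T_1, T_2, T_3, T_4, T_5, T_6, T_7, T_8, T_9, T_11, T_12, T_13, T_14, T_15}, which has 14 nodes.

14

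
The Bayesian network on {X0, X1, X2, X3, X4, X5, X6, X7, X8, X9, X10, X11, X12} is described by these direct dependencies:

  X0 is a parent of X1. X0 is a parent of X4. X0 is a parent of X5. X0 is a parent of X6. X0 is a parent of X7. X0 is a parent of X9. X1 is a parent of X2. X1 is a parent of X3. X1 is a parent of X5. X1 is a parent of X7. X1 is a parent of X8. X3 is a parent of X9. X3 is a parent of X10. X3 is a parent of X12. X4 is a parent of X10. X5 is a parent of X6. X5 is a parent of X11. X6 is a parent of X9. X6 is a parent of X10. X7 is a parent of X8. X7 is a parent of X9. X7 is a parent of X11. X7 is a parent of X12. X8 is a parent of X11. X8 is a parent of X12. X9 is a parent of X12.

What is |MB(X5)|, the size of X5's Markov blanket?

A node's Markov blanket = Pa ∪ Ch ∪ (parents of Ch other than the node itself).
Ch(X5) = {X6, X11}.
X5 has parents X0, X1.
Co-parents of X5 (other parents of its children):
  X6: X0
  X11: X7, X8
MB(X5) = {X0, X1, X6, X7, X8, X11}, which has 6 nodes.

6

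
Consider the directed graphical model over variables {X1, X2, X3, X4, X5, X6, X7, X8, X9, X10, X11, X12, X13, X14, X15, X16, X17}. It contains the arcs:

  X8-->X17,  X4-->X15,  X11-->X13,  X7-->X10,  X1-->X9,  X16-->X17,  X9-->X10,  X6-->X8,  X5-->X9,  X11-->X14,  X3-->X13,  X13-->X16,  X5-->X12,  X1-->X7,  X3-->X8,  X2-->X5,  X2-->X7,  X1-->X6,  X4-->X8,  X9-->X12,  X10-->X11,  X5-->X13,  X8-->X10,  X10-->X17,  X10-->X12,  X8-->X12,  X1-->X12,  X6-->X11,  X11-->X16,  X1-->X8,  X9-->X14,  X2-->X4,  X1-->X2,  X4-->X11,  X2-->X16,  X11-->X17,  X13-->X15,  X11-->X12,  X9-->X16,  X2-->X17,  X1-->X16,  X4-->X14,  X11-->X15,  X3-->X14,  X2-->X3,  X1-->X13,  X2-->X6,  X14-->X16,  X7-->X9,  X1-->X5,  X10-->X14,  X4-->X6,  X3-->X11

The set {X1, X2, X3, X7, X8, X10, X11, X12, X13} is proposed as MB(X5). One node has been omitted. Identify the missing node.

X5 has parents X1, X2.
X5 has children X9, X12, X13.
Co-parents of X5 (other parents of its children):
  parents(X9) \ {X5} = {X1, X7}.
  parents(X12) \ {X5} = {X1, X8, X9, X10, X11}.
  X13 also has parents X1, X3, X11.
MB(X5) = {X1, X2, X3, X7, X8, X9, X10, X11, X12, X13}.
Comparing with the claimed set, X9 is missing.

X9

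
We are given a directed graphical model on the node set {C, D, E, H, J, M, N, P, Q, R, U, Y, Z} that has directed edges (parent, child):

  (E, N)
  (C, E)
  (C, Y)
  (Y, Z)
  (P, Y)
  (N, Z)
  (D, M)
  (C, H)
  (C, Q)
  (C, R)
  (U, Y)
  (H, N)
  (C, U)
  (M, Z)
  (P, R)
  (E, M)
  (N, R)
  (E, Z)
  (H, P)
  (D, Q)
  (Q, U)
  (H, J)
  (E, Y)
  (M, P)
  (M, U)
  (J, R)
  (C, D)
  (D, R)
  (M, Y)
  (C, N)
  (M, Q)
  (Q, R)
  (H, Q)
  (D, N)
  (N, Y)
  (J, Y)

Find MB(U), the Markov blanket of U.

{C, E, J, M, N, P, Q, Y}

Pa(U) = {C, M, Q}.
Ch(U) = {Y}.
Co-parents of U (other parents of its children):
  Y also has parents C, E, J, M, N, P.
Union: {C, M, Q} ∪ {Y} ∪ {C, E, J, M, N, P} = {C, E, J, M, N, P, Q, Y}.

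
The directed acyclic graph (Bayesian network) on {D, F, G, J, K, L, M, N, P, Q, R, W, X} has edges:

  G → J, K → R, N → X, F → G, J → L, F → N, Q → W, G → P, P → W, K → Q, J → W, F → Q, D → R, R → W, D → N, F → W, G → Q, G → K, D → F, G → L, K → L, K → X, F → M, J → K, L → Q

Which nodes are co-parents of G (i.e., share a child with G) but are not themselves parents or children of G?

Children of G: J, K, L, P, Q.
  J: no additional parents.
  parents(K) \ {G} = {J}.
  L also has parents J, K.
  P has no other parent.
  Q also has parents F, K, L.
Excluding nodes already adjacent to G (F, J, K, L, P, Q), the co-parent-only contribution is {}.

{}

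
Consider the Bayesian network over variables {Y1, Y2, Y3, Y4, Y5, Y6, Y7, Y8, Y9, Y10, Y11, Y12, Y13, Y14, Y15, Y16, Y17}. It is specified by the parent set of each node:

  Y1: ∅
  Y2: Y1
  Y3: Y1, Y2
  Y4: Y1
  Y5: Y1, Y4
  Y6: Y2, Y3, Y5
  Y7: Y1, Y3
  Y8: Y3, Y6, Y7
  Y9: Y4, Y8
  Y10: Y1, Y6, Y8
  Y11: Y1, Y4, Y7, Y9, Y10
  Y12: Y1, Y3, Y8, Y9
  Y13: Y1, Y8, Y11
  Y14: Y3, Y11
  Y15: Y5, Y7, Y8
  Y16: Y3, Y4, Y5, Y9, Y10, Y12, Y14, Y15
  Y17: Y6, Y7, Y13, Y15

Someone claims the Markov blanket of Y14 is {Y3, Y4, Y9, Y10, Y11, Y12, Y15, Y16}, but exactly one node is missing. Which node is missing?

Y5

Recall MB(v) = parents ∪ children ∪ spouses, where spouses are the other parents of v's children.
Ch(Y14) = {Y16}.
Y14's parents: Y3, Y11.
For each child, the remaining parents (spouses of Y14):
  parents(Y16) \ {Y14} = {Y3, Y4, Y5, Y9, Y10, Y12, Y15}.
MB(Y14) = {Y3, Y4, Y5, Y9, Y10, Y11, Y12, Y15, Y16}.
Comparing with the claimed set, Y5 is missing.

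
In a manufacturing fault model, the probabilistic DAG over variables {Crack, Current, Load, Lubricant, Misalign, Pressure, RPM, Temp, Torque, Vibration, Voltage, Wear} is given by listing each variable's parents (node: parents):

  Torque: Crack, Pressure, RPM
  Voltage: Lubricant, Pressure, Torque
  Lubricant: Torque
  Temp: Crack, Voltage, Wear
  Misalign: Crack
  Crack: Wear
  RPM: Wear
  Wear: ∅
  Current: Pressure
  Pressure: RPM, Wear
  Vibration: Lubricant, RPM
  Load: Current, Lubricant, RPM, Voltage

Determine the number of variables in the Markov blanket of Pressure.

A node's Markov blanket = Pa ∪ Ch ∪ (parents of Ch other than the node itself).
Pressure has parents RPM, Wear.
Children of Pressure: Current, Torque, Voltage.
Parents of each child, excluding Pressure:
  Torque: Crack, RPM
  Voltage: Lubricant, Torque
  Current: —
MB(Pressure) = {Crack, Current, Lubricant, RPM, Torque, Voltage, Wear}, which has 7 nodes.

7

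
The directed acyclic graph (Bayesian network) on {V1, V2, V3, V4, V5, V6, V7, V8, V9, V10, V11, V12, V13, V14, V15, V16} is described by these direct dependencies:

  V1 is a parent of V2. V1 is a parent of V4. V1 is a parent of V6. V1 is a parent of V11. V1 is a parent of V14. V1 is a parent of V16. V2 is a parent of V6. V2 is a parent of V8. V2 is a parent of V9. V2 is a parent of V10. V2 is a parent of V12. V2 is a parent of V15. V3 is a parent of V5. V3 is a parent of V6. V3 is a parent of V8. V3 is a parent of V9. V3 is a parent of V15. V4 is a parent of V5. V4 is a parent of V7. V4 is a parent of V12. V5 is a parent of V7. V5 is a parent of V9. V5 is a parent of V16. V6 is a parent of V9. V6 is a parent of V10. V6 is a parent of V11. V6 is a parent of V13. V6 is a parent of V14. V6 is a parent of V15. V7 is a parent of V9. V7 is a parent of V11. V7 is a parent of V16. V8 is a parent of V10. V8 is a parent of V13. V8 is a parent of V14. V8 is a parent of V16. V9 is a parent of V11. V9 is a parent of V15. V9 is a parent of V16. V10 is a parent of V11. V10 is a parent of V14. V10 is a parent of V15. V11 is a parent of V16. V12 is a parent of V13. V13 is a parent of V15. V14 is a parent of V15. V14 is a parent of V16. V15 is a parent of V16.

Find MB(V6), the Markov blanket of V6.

Recall MB(v) = parents ∪ children ∪ spouses, where spouses are the other parents of v's children.
Pa(V6) = {V1, V2, V3}.
V6's children: V9, V10, V11, V13, V14, V15.
Other parents of V6's children:
  V9: V2, V3, V5, V7
  V10: V2, V8
  V11: V1, V7, V9, V10
  V13: V8, V12
  V14: V1, V8, V10
  V15: V2, V3, V9, V10, V13, V14
Union: {V1, V2, V3} ∪ {V9, V10, V11, V13, V14, V15} ∪ {V1, V2, V3, V5, V7, V8, V9, V10, V12, V13, V14} = {V1, V2, V3, V5, V7, V8, V9, V10, V11, V12, V13, V14, V15}.

{V1, V2, V3, V5, V7, V8, V9, V10, V11, V12, V13, V14, V15}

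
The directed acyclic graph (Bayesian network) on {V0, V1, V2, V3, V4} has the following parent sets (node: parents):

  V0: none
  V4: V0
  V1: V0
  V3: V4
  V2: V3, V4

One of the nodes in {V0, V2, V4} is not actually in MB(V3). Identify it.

The Markov blanket of a node is its parents, its children, and the other parents of its children.
V3 has parent V4.
V3 has child V2.
Other parents of V3's children:
  V2 also has parent V4.
MB(V3) = {V2, V4}.
V0 is neither a parent, child, nor co-parent of V3, so it does not belong.

V0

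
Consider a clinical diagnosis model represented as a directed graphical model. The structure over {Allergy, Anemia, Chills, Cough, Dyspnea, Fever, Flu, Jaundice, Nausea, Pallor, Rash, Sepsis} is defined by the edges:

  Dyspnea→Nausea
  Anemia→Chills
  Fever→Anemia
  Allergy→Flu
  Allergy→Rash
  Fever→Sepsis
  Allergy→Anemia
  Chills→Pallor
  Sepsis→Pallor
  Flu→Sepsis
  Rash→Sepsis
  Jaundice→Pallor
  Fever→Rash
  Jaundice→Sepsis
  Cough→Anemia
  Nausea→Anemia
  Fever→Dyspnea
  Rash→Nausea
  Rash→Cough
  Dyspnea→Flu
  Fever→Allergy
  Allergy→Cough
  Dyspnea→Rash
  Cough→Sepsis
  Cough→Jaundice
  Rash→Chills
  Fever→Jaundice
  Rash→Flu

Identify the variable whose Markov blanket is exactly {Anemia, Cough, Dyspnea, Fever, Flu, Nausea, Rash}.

The target node must have every member of {Anemia, Cough, Dyspnea, Fever, Flu, Nausea, Rash} as a parent, child, or co-parent, and no others.
Parents of Allergy: Fever; children: Anemia, Cough, Flu, Rash; co-parents: Cough, Dyspnea, Fever, Nausea, Rash.
These exactly cover the given set, so the node is Allergy.

Allergy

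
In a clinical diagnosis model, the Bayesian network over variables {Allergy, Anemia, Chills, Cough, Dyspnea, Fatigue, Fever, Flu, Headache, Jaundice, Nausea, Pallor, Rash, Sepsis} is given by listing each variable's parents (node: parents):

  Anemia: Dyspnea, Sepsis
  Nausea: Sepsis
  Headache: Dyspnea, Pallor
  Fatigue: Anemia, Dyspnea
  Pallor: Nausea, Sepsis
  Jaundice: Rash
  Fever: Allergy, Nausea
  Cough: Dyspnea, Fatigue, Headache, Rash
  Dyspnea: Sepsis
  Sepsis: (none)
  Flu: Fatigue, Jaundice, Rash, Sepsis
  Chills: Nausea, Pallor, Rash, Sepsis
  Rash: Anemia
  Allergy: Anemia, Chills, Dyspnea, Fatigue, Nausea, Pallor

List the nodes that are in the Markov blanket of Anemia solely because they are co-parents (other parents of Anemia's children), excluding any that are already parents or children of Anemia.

{Chills, Nausea, Pallor}

Children of Anemia: Allergy, Fatigue, Rash.
  Rash: —
  Fatigue: Dyspnea
  Allergy: Chills, Dyspnea, Fatigue, Nausea, Pallor
Excluding nodes already adjacent to Anemia (Allergy, Dyspnea, Fatigue, Rash, Sepsis), the co-parent-only contribution is {Chills, Nausea, Pallor}.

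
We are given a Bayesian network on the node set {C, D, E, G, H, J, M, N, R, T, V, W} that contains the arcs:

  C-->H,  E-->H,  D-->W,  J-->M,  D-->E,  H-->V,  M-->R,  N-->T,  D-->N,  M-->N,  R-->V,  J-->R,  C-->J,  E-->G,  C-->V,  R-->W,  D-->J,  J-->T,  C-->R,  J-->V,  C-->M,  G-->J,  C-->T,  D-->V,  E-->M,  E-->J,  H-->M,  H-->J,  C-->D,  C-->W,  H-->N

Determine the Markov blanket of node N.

The Markov blanket of a node is its parents, its children, and the other parents of its children.
N has child T.
N's parents: D, H, M.
Parents of each child, excluding N:
  T's other parents are C, J.
Taking the union gives {C, D, H, J, M, T}.

{C, D, H, J, M, T}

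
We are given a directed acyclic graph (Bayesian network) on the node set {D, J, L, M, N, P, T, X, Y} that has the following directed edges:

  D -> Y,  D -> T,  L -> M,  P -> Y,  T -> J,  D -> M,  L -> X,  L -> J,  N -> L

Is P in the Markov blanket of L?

The Markov blanket of a node is its parents, its children, and the other parents of its children.
L has parent N.
Children of L: J, M, X.
For each child, the remaining parents (spouses of L):
  M also has parent D.
  X has no other parent.
  J also has parent T.
MB(L) = {D, J, M, N, T, X}; P is not in this set.

No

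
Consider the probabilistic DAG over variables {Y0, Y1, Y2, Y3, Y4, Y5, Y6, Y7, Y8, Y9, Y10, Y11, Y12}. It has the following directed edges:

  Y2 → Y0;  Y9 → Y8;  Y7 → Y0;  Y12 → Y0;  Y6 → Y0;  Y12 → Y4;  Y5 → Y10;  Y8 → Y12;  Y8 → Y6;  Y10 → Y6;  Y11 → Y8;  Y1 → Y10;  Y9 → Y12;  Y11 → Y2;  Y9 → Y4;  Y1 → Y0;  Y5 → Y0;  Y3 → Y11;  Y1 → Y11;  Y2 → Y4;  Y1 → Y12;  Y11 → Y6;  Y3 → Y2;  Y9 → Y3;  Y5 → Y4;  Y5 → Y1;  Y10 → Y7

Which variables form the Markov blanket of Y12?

Recall MB(v) = parents ∪ children ∪ spouses, where spouses are the other parents of v's children.
Y12 has children Y0, Y4.
Pa(Y12) = {Y1, Y8, Y9}.
Other parents of Y12's children:
  parents(Y0) \ {Y12} = {Y1, Y2, Y5, Y6, Y7}.
  parents(Y4) \ {Y12} = {Y2, Y5, Y9}.
Taking the union gives {Y0, Y1, Y2, Y4, Y5, Y6, Y7, Y8, Y9}.

{Y0, Y1, Y2, Y4, Y5, Y6, Y7, Y8, Y9}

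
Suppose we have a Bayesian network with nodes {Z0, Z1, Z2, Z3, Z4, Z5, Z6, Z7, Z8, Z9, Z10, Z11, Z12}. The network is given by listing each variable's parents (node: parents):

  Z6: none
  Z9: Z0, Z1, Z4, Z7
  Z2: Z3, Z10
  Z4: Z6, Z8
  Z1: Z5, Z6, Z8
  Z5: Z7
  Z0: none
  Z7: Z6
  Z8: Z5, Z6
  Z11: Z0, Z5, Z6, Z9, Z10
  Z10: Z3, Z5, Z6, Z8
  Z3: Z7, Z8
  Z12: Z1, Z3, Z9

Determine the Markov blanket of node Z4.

{Z0, Z1, Z6, Z7, Z8, Z9}

Z4 has parents Z6, Z8.
Ch(Z4) = {Z9}.
For each child, the remaining parents (spouses of Z4):
  Z9's other parents are Z0, Z1, Z7.
Taking the union gives {Z0, Z1, Z6, Z7, Z8, Z9}.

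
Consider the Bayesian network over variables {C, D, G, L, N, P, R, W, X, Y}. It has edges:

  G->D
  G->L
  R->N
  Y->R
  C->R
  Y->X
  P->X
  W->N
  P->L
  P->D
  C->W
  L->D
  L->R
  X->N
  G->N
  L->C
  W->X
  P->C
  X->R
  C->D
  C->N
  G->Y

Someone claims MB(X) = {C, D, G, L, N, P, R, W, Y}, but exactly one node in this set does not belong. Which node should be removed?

Recall MB(v) = parents ∪ children ∪ spouses, where spouses are the other parents of v's children.
Pa(X) = {P, W, Y}.
X has children N, R.
Other parents of X's children:
  R: C, L, Y
  N: C, G, R, W
MB(X) = {C, G, L, N, P, R, W, Y}.
D is neither a parent, child, nor co-parent of X, so it does not belong.

D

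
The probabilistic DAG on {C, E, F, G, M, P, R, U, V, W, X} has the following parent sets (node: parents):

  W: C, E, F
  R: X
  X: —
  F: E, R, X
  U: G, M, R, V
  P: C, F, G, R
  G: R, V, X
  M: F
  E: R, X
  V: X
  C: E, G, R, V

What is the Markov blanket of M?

Recall MB(v) = parents ∪ children ∪ spouses, where spouses are the other parents of v's children.
M has parent F.
M's children: U.
Parents of each child, excluding M:
  U: G, R, V
Union: {F} ∪ {U} ∪ {G, R, V} = {F, G, R, U, V}.

{F, G, R, U, V}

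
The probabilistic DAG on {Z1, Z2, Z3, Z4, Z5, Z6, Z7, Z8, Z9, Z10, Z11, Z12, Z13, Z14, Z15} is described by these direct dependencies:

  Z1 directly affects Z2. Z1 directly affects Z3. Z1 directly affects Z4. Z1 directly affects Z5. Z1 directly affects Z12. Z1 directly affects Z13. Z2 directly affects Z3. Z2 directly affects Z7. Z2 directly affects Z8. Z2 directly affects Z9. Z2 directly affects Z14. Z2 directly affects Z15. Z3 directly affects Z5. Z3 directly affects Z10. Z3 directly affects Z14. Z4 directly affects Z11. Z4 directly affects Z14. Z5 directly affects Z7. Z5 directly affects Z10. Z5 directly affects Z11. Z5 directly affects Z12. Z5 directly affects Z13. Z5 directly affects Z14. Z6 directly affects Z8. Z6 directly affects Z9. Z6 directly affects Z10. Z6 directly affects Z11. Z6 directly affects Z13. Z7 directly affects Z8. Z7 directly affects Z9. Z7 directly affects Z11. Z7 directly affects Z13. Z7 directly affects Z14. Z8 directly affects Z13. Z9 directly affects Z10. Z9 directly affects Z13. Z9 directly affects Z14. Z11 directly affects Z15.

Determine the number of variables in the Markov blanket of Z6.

Recall MB(v) = parents ∪ children ∪ spouses, where spouses are the other parents of v's children.
Z6's parents: none.
Z6 has children Z8, Z9, Z10, Z11, Z13.
Parents of each child, excluding Z6:
  Z8's other parents are Z2, Z7.
  Z9's other parents are Z2, Z7.
  parents(Z10) \ {Z6} = {Z3, Z5, Z9}.
  Z11's other parents are Z4, Z5, Z7.
  parents(Z13) \ {Z6} = {Z1, Z5, Z7, Z8, Z9}.
MB(Z6) = {Z1, Z2, Z3, Z4, Z5, Z7, Z8, Z9, Z10, Z11, Z13}, which has 11 nodes.

11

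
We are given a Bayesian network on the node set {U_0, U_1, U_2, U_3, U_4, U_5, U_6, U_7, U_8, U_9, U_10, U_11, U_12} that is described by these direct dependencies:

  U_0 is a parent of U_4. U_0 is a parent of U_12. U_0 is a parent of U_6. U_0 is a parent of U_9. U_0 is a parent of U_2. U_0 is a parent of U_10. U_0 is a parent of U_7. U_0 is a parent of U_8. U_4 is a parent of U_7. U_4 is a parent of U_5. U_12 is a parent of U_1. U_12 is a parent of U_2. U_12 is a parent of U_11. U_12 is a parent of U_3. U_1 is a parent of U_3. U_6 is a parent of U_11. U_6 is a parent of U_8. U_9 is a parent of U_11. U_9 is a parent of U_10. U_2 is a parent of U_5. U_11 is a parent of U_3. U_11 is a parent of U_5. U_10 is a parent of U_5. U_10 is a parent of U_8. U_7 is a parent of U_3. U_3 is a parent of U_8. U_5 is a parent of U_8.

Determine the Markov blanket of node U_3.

{U_0, U_1, U_5, U_6, U_7, U_8, U_10, U_11, U_12}

Recall MB(v) = parents ∪ children ∪ spouses, where spouses are the other parents of v's children.
U_3 has child U_8.
U_3 has parents U_1, U_7, U_11, U_12.
Parents of each child, excluding U_3:
  parents(U_8) \ {U_3} = {U_0, U_5, U_6, U_10}.
Union: {U_1, U_7, U_11, U_12} ∪ {U_8} ∪ {U_0, U_5, U_6, U_10} = {U_0, U_1, U_5, U_6, U_7, U_8, U_10, U_11, U_12}.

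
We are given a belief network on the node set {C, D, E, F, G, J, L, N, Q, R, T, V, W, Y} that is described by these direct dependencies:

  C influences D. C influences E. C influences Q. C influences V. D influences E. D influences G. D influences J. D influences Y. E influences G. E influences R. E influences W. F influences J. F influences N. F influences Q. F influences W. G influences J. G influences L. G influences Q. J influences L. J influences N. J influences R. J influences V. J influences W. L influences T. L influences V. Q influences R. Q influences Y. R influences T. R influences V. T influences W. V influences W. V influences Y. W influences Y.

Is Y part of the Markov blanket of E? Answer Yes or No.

No

By definition, MB(E) is built from E's parents, E's children, and the co-parents of E.
E has parents C, D.
Ch(E) = {G, R, W}.
For each child, the remaining parents (spouses of E):
  parents(G) \ {E} = {D}.
  R's other parents are J, Q.
  W's other parents are F, J, T, V.
MB(E) = {C, D, F, G, J, Q, R, T, V, W}; Y is not in this set.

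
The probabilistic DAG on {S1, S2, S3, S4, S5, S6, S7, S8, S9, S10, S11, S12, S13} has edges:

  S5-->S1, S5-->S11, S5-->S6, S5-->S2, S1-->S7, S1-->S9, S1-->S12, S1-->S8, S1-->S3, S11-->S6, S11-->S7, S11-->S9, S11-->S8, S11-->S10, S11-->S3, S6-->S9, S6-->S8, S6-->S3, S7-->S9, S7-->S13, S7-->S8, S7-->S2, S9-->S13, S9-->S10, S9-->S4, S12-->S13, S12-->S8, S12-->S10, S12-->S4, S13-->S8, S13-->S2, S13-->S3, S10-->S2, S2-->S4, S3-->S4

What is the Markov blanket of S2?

A node's Markov blanket = Pa ∪ Ch ∪ (parents of Ch other than the node itself).
Pa(S2) = {S5, S7, S10, S13}.
Ch(S2) = {S4}.
Parents of each child, excluding S2:
  S4: S3, S9, S12
Union: {S5, S7, S10, S13} ∪ {S4} ∪ {S3, S9, S12} = {S3, S4, S5, S7, S9, S10, S12, S13}.

{S3, S4, S5, S7, S9, S10, S12, S13}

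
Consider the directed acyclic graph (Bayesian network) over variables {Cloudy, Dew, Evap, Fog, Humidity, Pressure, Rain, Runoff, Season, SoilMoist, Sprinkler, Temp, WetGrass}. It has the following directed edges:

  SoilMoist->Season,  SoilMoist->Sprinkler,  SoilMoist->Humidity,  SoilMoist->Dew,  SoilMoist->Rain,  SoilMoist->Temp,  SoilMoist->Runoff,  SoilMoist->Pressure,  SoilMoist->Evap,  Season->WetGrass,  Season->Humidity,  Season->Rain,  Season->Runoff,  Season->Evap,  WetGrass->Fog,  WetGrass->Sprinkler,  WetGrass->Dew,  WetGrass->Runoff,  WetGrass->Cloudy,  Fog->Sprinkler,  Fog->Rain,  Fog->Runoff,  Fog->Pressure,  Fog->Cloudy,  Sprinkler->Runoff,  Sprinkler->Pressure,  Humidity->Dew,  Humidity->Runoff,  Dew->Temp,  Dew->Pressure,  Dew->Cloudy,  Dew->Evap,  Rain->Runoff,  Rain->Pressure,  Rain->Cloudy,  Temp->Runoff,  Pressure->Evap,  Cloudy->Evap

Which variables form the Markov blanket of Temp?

By definition, MB(Temp) is built from Temp's parents, Temp's children, and the co-parents of Temp.
Temp's parents: Dew, SoilMoist.
Temp has child Runoff.
Co-parents of Temp (other parents of its children):
  parents(Runoff) \ {Temp} = {Fog, Humidity, Rain, Season, SoilMoist, Sprinkler, WetGrass}.
Union: {Dew, SoilMoist} ∪ {Runoff} ∪ {Fog, Humidity, Rain, Season, SoilMoist, Sprinkler, WetGrass} = {Dew, Fog, Humidity, Rain, Runoff, Season, SoilMoist, Sprinkler, WetGrass}.

{Dew, Fog, Humidity, Rain, Runoff, Season, SoilMoist, Sprinkler, WetGrass}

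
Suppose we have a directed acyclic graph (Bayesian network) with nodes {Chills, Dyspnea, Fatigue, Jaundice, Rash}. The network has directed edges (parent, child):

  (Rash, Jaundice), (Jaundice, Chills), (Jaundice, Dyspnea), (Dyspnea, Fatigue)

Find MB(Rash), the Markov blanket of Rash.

{Jaundice}

Pa(Rash) = {}.
Rash's children: Jaundice.
For each child, the remaining parents (spouses of Rash):
  Jaundice: no additional parents.
Taking the union gives {Jaundice}.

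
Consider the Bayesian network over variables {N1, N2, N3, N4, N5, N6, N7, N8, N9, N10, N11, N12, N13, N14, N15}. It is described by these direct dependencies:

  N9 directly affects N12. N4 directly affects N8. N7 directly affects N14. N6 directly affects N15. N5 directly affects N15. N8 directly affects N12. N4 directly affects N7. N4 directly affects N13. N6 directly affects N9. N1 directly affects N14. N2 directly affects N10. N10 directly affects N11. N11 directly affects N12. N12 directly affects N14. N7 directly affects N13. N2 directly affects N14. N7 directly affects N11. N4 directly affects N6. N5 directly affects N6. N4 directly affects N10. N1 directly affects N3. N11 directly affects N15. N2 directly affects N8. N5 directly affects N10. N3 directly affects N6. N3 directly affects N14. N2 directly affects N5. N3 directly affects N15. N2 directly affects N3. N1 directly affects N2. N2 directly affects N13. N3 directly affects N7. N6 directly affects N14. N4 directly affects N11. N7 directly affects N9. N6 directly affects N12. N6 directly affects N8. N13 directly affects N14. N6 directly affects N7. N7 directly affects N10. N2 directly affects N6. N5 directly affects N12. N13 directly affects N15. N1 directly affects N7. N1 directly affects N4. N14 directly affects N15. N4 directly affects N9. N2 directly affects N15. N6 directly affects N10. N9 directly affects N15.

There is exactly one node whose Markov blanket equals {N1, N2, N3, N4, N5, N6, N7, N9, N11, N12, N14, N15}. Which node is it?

The target node must have every member of {N1, N2, N3, N4, N5, N6, N7, N9, N11, N12, N14, N15} as a parent, child, or co-parent, and no others.
Parents of N13: N2, N4, N7; children: N14, N15; co-parents: N1, N2, N3, N5, N6, N7, N9, N11, N12, N14.
These exactly cover the given set, so the node is N13.

N13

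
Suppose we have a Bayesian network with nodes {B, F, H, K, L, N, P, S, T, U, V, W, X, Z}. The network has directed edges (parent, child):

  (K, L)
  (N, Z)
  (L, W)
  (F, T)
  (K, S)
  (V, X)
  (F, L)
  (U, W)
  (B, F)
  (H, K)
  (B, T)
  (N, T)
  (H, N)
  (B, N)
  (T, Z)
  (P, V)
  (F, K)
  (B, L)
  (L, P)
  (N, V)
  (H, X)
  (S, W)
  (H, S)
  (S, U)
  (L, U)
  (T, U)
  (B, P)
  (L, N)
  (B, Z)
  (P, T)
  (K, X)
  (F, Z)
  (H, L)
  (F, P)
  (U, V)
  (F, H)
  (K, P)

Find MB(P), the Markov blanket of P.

{B, F, K, L, N, T, U, V}

P's parents: B, F, K, L.
Children of P: T, V.
Co-parents of P (other parents of its children):
  T: B, F, N
  V: N, U
Union: {B, F, K, L} ∪ {T, V} ∪ {B, F, N, U} = {B, F, K, L, N, T, U, V}.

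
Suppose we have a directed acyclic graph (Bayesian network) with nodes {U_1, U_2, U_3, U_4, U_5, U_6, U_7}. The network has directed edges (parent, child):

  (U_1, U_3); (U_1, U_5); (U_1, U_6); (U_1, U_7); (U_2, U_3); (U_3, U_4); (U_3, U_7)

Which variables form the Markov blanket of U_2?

{U_1, U_3}

U_2's parents: none.
Ch(U_2) = {U_3}.
Parents of each child, excluding U_2:
  U_3: U_1
Union: {} ∪ {U_3} ∪ {U_1} = {U_1, U_3}.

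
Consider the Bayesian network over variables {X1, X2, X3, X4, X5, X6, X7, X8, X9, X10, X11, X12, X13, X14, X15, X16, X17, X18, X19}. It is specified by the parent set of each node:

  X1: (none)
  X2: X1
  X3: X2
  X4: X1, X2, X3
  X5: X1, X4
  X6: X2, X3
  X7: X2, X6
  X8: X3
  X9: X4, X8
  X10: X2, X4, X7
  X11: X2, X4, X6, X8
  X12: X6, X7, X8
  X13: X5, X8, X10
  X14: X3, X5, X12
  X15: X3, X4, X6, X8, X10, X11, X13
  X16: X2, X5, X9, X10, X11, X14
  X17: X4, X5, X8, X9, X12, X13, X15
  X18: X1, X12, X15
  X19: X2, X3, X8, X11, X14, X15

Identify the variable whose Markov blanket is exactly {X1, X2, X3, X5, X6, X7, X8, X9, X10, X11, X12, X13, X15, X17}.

X4

The target node must have every member of {X1, X2, X3, X5, X6, X7, X8, X9, X10, X11, X12, X13, X15, X17} as a parent, child, or co-parent, and no others.
Parents of X4: X1, X2, X3; children: X5, X9, X10, X11, X15, X17; co-parents: X1, X2, X3, X5, X6, X7, X8, X9, X10, X11, X12, X13, X15.
These exactly cover the given set, so the node is X4.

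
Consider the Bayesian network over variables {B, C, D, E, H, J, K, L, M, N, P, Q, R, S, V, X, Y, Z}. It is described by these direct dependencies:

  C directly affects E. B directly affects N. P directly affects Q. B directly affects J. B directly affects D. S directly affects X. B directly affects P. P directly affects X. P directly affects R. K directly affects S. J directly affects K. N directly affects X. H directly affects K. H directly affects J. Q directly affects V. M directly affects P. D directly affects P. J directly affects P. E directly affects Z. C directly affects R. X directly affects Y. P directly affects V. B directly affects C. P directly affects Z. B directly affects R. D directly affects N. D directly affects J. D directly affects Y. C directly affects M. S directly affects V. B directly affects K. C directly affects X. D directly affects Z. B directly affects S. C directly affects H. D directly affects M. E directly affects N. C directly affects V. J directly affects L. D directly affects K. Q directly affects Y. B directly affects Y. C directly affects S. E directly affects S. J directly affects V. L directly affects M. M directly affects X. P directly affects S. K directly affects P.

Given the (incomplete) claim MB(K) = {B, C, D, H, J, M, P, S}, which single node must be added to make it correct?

E

K's parents: B, D, H, J.
K has children P, S.
For each child, the remaining parents (spouses of K):
  P: B, D, J, M
  S: B, C, E, P
MB(K) = {B, C, D, E, H, J, M, P, S}.
Comparing with the claimed set, E is missing.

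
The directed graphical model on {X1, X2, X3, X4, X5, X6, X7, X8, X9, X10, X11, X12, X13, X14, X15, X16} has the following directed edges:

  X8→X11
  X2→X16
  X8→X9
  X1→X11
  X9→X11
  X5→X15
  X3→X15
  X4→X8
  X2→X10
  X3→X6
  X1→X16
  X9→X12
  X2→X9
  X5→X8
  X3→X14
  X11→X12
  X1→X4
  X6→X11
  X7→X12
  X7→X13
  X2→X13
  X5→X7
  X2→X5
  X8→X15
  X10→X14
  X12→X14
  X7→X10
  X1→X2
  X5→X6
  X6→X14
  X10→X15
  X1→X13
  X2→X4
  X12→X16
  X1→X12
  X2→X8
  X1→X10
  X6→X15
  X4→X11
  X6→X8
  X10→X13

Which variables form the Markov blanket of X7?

{X1, X2, X5, X9, X10, X11, X12, X13}

A node's Markov blanket = Pa ∪ Ch ∪ (parents of Ch other than the node itself).
Children of X7: X10, X12, X13.
X7's parents: X5.
For each child, the remaining parents (spouses of X7):
  X10 also has parents X1, X2.
  X12's other parents are X1, X9, X11.
  X13 also has parents X1, X2, X10.
MB(X7) = {X1, X2, X5, X9, X10, X11, X12, X13}.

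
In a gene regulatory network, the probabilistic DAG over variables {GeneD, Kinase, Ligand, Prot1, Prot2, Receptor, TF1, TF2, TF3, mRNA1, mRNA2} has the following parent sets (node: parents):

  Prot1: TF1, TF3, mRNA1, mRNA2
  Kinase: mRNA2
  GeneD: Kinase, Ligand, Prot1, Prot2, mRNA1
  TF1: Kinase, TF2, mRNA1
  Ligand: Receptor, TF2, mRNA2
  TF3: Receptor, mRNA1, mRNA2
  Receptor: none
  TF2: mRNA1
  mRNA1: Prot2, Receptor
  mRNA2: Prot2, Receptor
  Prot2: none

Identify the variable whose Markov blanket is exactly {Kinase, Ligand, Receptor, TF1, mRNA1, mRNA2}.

TF2

The target node must have every member of {Kinase, Ligand, Receptor, TF1, mRNA1, mRNA2} as a parent, child, or co-parent, and no others.
Parents of TF2: mRNA1; children: Ligand, TF1; co-parents: Kinase, Receptor, mRNA1, mRNA2.
These exactly cover the given set, so the node is TF2.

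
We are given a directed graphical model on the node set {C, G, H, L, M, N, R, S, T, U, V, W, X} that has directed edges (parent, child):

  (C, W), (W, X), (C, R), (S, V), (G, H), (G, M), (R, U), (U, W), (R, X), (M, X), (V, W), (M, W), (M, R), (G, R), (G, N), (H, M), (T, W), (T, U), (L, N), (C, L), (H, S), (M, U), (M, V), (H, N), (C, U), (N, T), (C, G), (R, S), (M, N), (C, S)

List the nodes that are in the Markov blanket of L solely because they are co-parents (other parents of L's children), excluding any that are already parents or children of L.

{G, H, M}

Children of L: N.
  N: G, H, M
Excluding nodes already adjacent to L (C, N), the co-parent-only contribution is {G, H, M}.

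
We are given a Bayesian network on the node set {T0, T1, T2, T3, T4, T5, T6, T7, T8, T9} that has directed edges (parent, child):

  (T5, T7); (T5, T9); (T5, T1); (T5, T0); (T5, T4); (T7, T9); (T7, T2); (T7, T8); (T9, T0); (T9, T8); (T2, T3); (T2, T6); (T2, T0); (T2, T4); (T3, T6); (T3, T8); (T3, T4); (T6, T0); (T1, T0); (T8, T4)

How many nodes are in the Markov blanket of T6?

6

T6 has child T0.
T6 has parents T2, T3.
Other parents of T6's children:
  T0's other parents are T1, T2, T5, T9.
MB(T6) = {T0, T1, T2, T3, T5, T9}, which has 6 nodes.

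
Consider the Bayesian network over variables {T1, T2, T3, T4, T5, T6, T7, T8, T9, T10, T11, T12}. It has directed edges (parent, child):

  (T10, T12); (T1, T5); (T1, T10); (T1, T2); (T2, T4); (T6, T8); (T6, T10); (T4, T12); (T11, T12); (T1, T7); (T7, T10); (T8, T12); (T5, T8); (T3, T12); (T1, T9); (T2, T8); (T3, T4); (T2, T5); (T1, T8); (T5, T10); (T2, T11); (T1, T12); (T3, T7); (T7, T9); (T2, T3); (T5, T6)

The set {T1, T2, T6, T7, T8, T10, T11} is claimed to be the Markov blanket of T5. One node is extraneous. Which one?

Recall MB(v) = parents ∪ children ∪ spouses, where spouses are the other parents of v's children.
T5's parents: T1, T2.
T5 has children T6, T8, T10.
For each child, the remaining parents (spouses of T5):
  T6 has no other parent.
  T8 also has parents T1, T2, T6.
  T10's other parents are T1, T6, T7.
MB(T5) = {T1, T2, T6, T7, T8, T10}.
T11 is neither a parent, child, nor co-parent of T5, so it does not belong.

T11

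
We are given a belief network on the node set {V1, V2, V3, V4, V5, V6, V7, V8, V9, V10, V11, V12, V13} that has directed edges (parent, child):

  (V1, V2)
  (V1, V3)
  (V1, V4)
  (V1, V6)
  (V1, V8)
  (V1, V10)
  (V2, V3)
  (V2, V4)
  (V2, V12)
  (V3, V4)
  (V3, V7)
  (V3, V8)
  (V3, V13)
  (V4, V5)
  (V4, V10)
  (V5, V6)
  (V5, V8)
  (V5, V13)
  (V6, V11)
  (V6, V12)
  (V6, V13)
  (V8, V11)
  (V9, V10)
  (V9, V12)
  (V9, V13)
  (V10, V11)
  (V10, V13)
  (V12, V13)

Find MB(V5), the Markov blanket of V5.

The Markov blanket of a node is its parents, its children, and the other parents of its children.
V5's parents: V4.
Children of V5: V6, V8, V13.
Parents of each child, excluding V5:
  V6: V1
  V8: V1, V3
  V13: V3, V6, V9, V10, V12
So the Markov blanket of V5 is {V1, V3, V4, V6, V8, V9, V10, V12, V13}.

{V1, V3, V4, V6, V8, V9, V10, V12, V13}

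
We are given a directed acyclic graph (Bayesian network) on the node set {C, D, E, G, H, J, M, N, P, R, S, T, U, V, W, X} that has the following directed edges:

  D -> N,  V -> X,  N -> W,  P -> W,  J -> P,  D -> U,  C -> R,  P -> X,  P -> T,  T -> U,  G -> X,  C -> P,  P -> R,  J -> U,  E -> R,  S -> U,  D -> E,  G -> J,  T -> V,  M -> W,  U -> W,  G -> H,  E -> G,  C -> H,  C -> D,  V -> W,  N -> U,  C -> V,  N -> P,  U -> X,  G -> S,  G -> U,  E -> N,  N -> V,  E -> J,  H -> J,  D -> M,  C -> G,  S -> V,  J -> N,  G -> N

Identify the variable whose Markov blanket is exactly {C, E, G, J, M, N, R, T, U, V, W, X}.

The target node must have every member of {C, E, G, J, M, N, R, T, U, V, W, X} as a parent, child, or co-parent, and no others.
Parents of P: C, J, N; children: R, T, W, X; co-parents: C, E, G, M, N, U, V.
These exactly cover the given set, so the node is P.

P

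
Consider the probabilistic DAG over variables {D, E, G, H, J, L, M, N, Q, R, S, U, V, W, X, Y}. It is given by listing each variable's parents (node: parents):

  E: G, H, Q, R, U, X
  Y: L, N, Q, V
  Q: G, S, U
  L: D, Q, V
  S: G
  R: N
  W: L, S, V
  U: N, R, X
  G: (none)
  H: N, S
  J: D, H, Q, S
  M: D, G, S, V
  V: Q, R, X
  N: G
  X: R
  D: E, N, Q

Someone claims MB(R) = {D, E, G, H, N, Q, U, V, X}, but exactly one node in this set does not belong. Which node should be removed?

D

Recall MB(v) = parents ∪ children ∪ spouses, where spouses are the other parents of v's children.
Ch(R) = {E, U, V, X}.
R has parent N.
Co-parents of R (other parents of its children):
  X: no additional parents.
  parents(U) \ {R} = {N, X}.
  parents(V) \ {R} = {Q, X}.
  E's other parents are G, H, Q, U, X.
MB(R) = {E, G, H, N, Q, U, V, X}.
D is neither a parent, child, nor co-parent of R, so it does not belong.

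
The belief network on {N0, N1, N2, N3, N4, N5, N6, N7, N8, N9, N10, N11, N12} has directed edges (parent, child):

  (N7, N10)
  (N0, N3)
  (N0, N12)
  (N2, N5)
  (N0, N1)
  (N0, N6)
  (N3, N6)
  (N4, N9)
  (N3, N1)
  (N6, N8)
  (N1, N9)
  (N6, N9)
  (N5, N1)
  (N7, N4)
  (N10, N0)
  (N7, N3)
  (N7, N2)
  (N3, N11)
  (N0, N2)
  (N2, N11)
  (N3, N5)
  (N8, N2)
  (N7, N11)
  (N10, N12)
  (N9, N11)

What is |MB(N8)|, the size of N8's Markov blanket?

Children of N8: N2.
Parents of N8: N6.
Other parents of N8's children:
  N2 also has parents N0, N7.
MB(N8) = {N0, N2, N6, N7}, which has 4 nodes.

4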